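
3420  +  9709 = 13129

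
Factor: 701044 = 2^2*175261^1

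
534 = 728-194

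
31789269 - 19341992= 12447277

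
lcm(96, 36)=288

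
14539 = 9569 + 4970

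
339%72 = 51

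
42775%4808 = 4311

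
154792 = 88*1759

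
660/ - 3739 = - 660/3739 = -0.18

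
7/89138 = 1/12734 = 0.00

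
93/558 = 1/6= 0.17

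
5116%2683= 2433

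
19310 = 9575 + 9735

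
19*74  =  1406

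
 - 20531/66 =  - 312 + 61/66 = -  311.08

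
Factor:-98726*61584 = -6079941984 = - 2^5*3^1*1283^1*49363^1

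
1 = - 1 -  - 2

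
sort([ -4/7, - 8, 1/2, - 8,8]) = [ - 8, - 8, - 4/7, 1/2,8]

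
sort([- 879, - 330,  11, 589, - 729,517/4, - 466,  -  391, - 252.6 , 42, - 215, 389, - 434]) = [ - 879,  -  729 , - 466,  -  434, - 391,-330, - 252.6,- 215, 11,42,517/4,389, 589 ] 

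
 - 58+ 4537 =4479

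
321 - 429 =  - 108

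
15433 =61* 253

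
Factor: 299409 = 3^1*11^1*43^1*211^1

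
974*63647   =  61992178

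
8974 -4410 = 4564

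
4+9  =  13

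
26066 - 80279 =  - 54213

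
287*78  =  22386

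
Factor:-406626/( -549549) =2^1*3^(- 1 ) * 7^( - 1 )*13^( - 1 )*101^1 =202/273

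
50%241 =50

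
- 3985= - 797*5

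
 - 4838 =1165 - 6003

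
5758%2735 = 288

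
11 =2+9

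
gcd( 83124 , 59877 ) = 9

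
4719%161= 50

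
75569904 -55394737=20175167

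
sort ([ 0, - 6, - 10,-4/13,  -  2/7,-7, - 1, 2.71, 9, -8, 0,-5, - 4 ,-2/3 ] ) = [ - 10, - 8, - 7,-6, - 5,  -  4,  -  1,- 2/3, - 4/13, - 2/7, 0, 0,2.71,9] 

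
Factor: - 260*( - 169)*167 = 2^2*5^1*13^3*167^1  =  7337980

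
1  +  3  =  4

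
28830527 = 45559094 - 16728567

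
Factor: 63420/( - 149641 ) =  - 420/991=-  2^2*3^1*5^1*7^1*991^ ( - 1)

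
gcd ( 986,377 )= 29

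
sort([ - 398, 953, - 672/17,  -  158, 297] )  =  [-398, - 158,-672/17,297,  953]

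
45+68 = 113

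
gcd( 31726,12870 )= 2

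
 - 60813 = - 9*6757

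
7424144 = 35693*208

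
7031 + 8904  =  15935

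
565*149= 84185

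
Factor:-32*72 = -2304 = -2^8*3^2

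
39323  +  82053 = 121376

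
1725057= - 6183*( - 279)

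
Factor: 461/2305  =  5^( - 1 ) = 1/5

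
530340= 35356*15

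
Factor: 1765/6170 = 2^( - 1 ) * 353^1*617^(-1 )  =  353/1234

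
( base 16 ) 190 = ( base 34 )bq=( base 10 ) 400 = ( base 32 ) CG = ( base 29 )DN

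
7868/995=7 + 903/995 = 7.91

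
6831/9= 759 = 759.00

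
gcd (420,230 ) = 10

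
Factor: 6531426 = 2^1*3^2*11^1 * 32987^1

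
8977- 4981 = 3996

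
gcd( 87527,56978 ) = 1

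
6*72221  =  433326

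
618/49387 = 618/49387 = 0.01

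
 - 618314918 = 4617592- 622932510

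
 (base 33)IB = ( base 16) 25D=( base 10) 605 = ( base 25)o5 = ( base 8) 1135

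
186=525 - 339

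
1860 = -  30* (  -  62)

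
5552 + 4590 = 10142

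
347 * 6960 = 2415120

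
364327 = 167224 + 197103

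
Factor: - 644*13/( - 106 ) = 4186/53  =  2^1*7^1 * 13^1*23^1*53^( - 1)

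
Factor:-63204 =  - 2^2*3^1*23^1*229^1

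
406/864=203/432 =0.47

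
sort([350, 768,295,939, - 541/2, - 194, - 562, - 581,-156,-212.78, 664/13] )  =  [ - 581,-562, - 541/2,- 212.78, - 194,  -  156,664/13, 295,350, 768,939] 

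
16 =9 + 7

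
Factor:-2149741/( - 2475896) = 2^(-3 )*11^1*23^1*29^1*197^(-1 )* 293^1*1571^( - 1)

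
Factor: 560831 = 29^1*83^1*233^1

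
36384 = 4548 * 8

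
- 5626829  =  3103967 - 8730796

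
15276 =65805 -50529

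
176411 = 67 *2633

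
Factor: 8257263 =3^1*7^1*393203^1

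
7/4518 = 7/4518 = 0.00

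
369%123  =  0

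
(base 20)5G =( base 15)7B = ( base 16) 74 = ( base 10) 116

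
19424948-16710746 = 2714202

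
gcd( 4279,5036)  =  1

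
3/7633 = 3/7633=0.00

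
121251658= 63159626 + 58092032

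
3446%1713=20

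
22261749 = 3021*7369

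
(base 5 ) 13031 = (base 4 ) 33320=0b1111111000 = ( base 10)1016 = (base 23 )1L4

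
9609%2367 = 141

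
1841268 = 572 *3219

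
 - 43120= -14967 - 28153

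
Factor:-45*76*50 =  - 2^3*3^2*5^3*19^1 = - 171000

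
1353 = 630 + 723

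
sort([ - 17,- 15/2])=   [ - 17 ,-15/2]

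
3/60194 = 3/60194 = 0.00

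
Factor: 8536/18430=44/95 = 2^2*5^ ( - 1 )*11^1* 19^( - 1)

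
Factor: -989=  - 23^1*43^1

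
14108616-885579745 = -871471129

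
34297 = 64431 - 30134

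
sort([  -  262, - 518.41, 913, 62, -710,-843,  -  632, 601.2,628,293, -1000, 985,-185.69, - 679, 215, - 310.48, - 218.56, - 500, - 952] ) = [-1000, - 952, - 843, - 710, -679, - 632,-518.41, - 500, - 310.48, - 262, - 218.56 , - 185.69,62, 215,  293,  601.2, 628, 913, 985] 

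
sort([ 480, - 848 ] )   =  [ -848,480 ] 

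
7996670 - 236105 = 7760565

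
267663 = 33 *8111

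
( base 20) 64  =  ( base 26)4K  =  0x7C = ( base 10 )124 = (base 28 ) 4C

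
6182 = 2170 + 4012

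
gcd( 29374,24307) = 1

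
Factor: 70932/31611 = 2^2*23^1*41^( - 1 ) = 92/41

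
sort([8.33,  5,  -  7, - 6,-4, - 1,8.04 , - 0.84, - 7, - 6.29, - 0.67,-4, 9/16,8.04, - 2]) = [ - 7,  -  7,-6.29, - 6,-4, - 4,  -  2, - 1, - 0.84, - 0.67,9/16,5,8.04,8.04,8.33 ] 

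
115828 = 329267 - 213439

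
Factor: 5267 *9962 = 52469854= 2^1*17^1*23^1*229^1*293^1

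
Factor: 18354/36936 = 161/324=2^( - 2)*3^(-4)*7^1 *23^1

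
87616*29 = 2540864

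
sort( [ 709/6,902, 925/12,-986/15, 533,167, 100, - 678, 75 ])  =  [ - 678, - 986/15, 75,925/12, 100,709/6, 167,  533, 902]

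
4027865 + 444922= 4472787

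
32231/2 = 16115 + 1/2 = 16115.50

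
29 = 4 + 25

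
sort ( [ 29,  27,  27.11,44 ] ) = [ 27, 27.11,29 , 44]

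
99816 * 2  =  199632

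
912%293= 33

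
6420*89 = 571380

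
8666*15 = 129990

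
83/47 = 1+36/47=1.77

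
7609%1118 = 901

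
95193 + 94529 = 189722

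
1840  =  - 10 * (- 184 )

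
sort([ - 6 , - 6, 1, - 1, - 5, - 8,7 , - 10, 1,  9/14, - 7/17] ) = [ - 10, - 8,-6 , - 6, - 5, - 1, -7/17,9/14, 1,1, 7 ] 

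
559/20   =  559/20 = 27.95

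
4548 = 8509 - 3961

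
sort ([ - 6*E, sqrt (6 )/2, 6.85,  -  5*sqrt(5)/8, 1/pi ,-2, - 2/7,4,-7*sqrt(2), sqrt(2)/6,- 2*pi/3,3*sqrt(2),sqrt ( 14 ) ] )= [ - 6*E,-7*sqrt(2), - 2*pi/3, - 2, - 5*sqrt(5) /8, - 2/7,  sqrt(2 )/6,1/pi,  sqrt(6 ) /2, sqrt(14 ), 4,3 * sqrt (2) , 6.85]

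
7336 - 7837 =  - 501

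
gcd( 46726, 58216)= 766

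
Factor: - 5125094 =-2^1*13^2 * 59^1 *257^1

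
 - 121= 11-132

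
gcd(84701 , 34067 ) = 1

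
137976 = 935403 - 797427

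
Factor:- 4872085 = -5^1 * 974417^1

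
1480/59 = 1480/59= 25.08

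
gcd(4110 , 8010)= 30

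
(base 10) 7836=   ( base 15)24C6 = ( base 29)996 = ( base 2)1111010011100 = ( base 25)CDB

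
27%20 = 7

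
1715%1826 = 1715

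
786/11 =786/11 = 71.45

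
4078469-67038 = 4011431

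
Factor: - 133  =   - 7^1*19^1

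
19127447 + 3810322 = 22937769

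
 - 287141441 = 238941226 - 526082667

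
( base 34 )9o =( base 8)512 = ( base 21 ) FF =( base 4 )11022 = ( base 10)330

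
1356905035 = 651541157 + 705363878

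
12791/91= 12791/91 = 140.56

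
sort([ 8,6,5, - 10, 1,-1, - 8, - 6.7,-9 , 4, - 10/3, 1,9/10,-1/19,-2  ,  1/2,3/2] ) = [-10, - 9, - 8,-6.7, - 10/3, - 2, - 1, - 1/19, 1/2,9/10, 1,  1, 3/2, 4 , 5,6,8]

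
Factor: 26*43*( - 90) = -2^2*3^2*5^1 * 13^1* 43^1 = -100620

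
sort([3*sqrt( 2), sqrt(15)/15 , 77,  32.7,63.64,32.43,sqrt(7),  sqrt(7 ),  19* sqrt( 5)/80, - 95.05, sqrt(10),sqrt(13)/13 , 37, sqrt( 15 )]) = [ - 95.05, sqrt (15)/15,  sqrt(13) /13, 19*sqrt(5)/80, sqrt(7),sqrt( 7),sqrt( 10) , sqrt( 15 ),3*sqrt ( 2),  32.43,32.7,37, 63.64, 77] 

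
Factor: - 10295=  - 5^1*29^1 * 71^1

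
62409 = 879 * 71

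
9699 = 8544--1155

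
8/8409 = 8/8409 = 0.00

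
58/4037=58/4037 = 0.01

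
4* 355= 1420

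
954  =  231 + 723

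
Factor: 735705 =3^2*5^1*16349^1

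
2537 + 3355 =5892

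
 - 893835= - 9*99315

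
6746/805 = 8 + 306/805 = 8.38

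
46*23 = 1058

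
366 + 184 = 550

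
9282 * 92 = 853944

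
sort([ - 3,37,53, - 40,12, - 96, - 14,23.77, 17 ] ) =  [  -  96, - 40, - 14,- 3,12,17, 23.77,37, 53]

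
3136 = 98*32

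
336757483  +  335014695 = 671772178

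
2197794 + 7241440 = 9439234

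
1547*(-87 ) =  -  134589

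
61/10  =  6 + 1/10  =  6.10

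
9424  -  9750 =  - 326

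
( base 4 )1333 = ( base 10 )127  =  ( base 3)11201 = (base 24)57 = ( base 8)177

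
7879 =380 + 7499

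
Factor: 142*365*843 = 43692690= 2^1*3^1*5^1*71^1 * 73^1 * 281^1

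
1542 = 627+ 915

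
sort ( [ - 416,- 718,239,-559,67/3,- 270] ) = [ - 718,-559,-416,-270,67/3,239] 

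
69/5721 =23/1907=0.01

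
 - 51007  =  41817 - 92824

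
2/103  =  2/103   =  0.02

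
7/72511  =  7/72511 = 0.00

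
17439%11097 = 6342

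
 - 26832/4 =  - 6708= - 6708.00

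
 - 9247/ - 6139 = 1+444/877 = 1.51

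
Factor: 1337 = 7^1* 191^1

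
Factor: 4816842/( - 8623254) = - 802807/1437209=-19^1*29^1*31^1*47^1 * 1103^(-1)*1303^( - 1 ) 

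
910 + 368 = 1278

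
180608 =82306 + 98302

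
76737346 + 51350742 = 128088088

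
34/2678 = 17/1339 = 0.01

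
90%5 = 0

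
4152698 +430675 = 4583373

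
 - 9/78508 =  - 1+78499/78508 = -0.00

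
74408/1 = 74408 = 74408.00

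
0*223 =0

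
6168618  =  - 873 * ( - 7066)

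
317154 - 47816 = 269338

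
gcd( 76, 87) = 1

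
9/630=1/70  =  0.01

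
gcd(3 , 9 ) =3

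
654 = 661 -7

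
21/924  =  1/44 =0.02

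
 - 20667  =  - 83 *249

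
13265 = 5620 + 7645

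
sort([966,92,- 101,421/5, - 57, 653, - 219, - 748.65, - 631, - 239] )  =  [-748.65, - 631, - 239, -219,- 101, - 57 , 421/5,92,653,966]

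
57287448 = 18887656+38399792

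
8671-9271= -600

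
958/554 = 1 + 202/277 = 1.73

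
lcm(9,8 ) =72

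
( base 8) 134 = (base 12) 78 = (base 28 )38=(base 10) 92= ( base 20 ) 4C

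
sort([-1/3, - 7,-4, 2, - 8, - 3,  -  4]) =[ - 8,-7,-4,-4, - 3, - 1/3, 2 ] 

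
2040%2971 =2040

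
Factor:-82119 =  - 3^1 * 31^1  *883^1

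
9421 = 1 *9421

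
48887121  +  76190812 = 125077933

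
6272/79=79+31/79 =79.39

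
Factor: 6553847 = 37^1* 177131^1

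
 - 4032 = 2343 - 6375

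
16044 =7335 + 8709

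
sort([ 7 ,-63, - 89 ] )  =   [ - 89,-63, 7] 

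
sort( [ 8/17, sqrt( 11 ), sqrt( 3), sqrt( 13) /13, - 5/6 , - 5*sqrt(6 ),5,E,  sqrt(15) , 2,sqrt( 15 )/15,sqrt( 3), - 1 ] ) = [  -  5*sqrt( 6 ), - 1, - 5/6, sqrt( 15 )/15, sqrt( 13 ) /13, 8/17, sqrt(3 ),sqrt( 3), 2, E, sqrt(11), sqrt( 15 ), 5]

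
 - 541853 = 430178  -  972031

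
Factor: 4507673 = 29^1*37^1*4201^1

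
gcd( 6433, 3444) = 7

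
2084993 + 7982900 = 10067893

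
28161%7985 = 4206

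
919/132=919/132 = 6.96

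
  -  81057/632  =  - 81057/632 = - 128.25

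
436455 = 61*7155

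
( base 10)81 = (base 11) 74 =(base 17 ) 4d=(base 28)2p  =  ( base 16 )51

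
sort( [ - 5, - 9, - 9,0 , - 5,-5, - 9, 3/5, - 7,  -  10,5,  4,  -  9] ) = [-10, - 9, - 9, - 9, - 9,  -  7, - 5,-5, - 5, 0, 3/5,4 , 5]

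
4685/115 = 40 + 17/23 = 40.74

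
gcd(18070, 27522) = 278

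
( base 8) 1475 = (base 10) 829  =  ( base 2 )1100111101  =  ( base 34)OD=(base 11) 694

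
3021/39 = 1007/13 = 77.46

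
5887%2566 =755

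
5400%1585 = 645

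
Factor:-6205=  - 5^1 *17^1 * 73^1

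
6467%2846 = 775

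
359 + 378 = 737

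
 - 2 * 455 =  - 910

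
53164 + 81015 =134179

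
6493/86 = 75 + 1/2 = 75.50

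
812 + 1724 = 2536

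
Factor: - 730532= - 2^2*11^1*16603^1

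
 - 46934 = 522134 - 569068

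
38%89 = 38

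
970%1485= 970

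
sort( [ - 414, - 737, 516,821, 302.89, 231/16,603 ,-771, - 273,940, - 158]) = [ - 771, - 737, - 414,  -  273,-158,  231/16, 302.89,516,603,821, 940 ]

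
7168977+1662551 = 8831528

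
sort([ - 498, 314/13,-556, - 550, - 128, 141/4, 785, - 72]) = [  -  556, - 550, - 498, - 128, - 72, 314/13, 141/4, 785 ] 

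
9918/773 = 12+642/773 =12.83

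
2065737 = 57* 36241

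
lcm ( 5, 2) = 10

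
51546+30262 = 81808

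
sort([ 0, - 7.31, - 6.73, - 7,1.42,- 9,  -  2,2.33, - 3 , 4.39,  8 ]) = [ - 9, - 7.31, - 7, - 6.73, - 3, - 2,0,1.42, 2.33,4.39,8 ]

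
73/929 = 73/929 = 0.08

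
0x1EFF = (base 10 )7935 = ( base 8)17377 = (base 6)100423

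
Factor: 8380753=2687^1 *3119^1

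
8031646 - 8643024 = - 611378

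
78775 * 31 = 2442025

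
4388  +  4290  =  8678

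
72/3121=72/3121= 0.02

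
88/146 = 44/73 = 0.60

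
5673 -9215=-3542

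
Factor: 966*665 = 642390=2^1 * 3^1*5^1 * 7^2 * 19^1 * 23^1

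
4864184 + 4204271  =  9068455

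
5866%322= 70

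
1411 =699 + 712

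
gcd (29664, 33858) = 18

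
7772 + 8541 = 16313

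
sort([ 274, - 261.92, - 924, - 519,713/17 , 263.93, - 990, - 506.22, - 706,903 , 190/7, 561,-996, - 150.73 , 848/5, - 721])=[-996, - 990, - 924, - 721,-706,  -  519, - 506.22, - 261.92, - 150.73,190/7,713/17, 848/5, 263.93, 274, 561,903 ]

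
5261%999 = 266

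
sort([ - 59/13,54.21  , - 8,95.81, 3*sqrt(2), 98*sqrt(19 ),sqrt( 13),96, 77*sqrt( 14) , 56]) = [ - 8, - 59/13,  sqrt( 13), 3*sqrt( 2 ),54.21,56, 95.81,96, 77*sqrt( 14), 98*sqrt( 19 ) ] 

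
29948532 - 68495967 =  - 38547435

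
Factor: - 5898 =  - 2^1*3^1*983^1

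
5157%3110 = 2047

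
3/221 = 3/221 = 0.01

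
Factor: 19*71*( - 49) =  - 7^2*19^1*71^1 = - 66101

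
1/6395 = 1/6395 = 0.00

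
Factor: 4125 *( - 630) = -2^1*3^3*5^4*7^1*11^1 =- 2598750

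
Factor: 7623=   3^2*7^1*11^2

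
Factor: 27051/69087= 9017/23029 = 71^1*127^1* 23029^( - 1)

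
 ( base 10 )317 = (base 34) 9b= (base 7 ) 632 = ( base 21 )F2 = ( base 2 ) 100111101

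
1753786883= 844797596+908989287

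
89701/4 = 89701/4 = 22425.25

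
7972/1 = 7972 = 7972.00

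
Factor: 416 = 2^5*13^1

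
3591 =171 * 21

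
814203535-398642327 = 415561208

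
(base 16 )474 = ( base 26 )1hm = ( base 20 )2H0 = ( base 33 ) 11I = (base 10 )1140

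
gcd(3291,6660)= 3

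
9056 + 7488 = 16544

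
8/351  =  8/351 = 0.02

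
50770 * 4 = 203080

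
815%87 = 32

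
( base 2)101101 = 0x2d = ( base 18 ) 29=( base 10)45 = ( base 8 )55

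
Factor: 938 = 2^1* 7^1*67^1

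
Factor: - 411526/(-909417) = 2^1*3^( - 1)*205763^1*303139^(-1 ) 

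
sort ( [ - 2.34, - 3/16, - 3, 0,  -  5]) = [  -  5, - 3, - 2.34,- 3/16, 0 ] 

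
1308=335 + 973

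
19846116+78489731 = 98335847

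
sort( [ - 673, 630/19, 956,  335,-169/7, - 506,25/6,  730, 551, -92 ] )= [ - 673, - 506, - 92, - 169/7, 25/6,630/19, 335, 551, 730,  956]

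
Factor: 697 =17^1*41^1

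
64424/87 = 64424/87 = 740.51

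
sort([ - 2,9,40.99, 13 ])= [ - 2,9, 13,40.99]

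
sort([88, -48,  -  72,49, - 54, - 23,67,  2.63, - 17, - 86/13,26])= [ - 72, - 54, - 48,  -  23,  -  17, - 86/13,2.63,26,49,67,88]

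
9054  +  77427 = 86481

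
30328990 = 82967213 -52638223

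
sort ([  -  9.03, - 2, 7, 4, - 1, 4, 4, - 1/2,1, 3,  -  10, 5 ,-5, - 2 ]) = [ - 10 , - 9.03, - 5, - 2, -2,  -  1, - 1/2, 1,3, 4,4,4, 5, 7 ]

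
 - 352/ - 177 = 1 + 175/177 = 1.99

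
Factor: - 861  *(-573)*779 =384321987 = 3^2*7^1*19^1*41^2*191^1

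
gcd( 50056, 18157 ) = 1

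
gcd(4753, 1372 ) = 49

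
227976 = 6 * 37996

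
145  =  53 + 92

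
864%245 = 129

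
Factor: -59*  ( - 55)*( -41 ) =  - 5^1 * 11^1*41^1*59^1= -133045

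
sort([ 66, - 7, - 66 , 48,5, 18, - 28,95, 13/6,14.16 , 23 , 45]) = [ -66, - 28, - 7,13/6, 5,  14.16 , 18,  23,45, 48, 66 , 95 ] 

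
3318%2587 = 731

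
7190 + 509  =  7699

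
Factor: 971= 971^1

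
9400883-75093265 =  - 65692382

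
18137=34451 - 16314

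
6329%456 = 401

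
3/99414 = 1/33138 = 0.00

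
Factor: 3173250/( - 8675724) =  - 528875/1445954 = - 2^( - 1)  *  5^3*4231^1*722977^(-1 )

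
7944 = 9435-1491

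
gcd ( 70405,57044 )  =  1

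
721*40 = 28840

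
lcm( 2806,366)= 8418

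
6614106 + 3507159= 10121265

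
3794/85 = 3794/85 = 44.64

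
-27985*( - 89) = 2490665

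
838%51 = 22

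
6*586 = 3516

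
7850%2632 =2586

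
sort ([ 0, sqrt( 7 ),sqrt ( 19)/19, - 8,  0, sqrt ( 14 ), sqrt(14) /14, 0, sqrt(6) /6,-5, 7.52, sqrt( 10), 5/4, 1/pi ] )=[  -  8,  -  5, 0  ,  0, 0, sqrt(19) /19, sqrt( 14)/14, 1/pi, sqrt(6)/6, 5/4, sqrt (7 ),sqrt(10 ), sqrt( 14), 7.52]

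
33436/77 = 434+ 18/77= 434.23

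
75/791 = 75/791 = 0.09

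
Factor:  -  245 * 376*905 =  - 83368600 = - 2^3*5^2*7^2*47^1*181^1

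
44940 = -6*( - 7490) 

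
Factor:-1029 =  - 3^1*7^3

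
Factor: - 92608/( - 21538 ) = 2^5*11^ ( - 2)*89^( - 1 )*1447^1 = 46304/10769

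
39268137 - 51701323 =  - 12433186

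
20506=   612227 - 591721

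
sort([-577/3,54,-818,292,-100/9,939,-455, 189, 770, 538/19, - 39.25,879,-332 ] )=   [-818 , - 455, - 332,  -  577/3, - 39.25, - 100/9,538/19,54, 189, 292, 770,879,939 ] 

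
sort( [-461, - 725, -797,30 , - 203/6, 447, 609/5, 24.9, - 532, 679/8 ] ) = [ - 797, - 725, - 532, - 461 , - 203/6 , 24.9, 30,679/8,609/5, 447 ] 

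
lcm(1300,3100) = 40300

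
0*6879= 0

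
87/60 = 29/20  =  1.45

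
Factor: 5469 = 3^1* 1823^1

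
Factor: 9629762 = 2^1*4814881^1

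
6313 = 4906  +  1407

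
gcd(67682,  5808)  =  2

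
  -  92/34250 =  - 1 + 17079/17125 = - 0.00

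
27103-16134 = 10969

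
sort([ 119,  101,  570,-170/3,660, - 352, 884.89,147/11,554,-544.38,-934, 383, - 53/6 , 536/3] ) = [  -  934, - 544.38, - 352, - 170/3, - 53/6,147/11,101,119,536/3, 383,554, 570, 660,884.89]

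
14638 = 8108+6530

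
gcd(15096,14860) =4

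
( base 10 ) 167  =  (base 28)5r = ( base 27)65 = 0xa7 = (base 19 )8f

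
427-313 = 114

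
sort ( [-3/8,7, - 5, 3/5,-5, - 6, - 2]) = [ - 6, - 5, - 5,-2,- 3/8,3/5,7] 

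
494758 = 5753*86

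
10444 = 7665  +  2779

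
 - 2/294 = - 1 + 146/147 = - 0.01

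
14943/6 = 2490 +1/2 = 2490.50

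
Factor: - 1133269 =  - 607^1*1867^1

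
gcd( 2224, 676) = 4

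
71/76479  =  71/76479 = 0.00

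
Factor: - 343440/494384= - 3^4*5^1 * 11^( - 1)*53^( - 1) = - 405/583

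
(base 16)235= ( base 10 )565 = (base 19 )1ae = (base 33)h4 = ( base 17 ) 1g4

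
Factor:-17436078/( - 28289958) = 2906013/4714993 = 3^1*11^1*43^ (-1)*47^(-1 )*107^1*823^1 * 2333^(-1)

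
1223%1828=1223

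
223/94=223/94=2.37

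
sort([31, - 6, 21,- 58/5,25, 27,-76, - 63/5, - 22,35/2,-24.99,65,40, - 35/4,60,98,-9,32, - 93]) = [ - 93, - 76,-24.99,- 22,-63/5  , - 58/5, - 9, - 35/4, - 6 , 35/2 , 21,25,27, 31, 32,40,60, 65,98 ] 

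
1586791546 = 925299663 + 661491883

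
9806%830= 676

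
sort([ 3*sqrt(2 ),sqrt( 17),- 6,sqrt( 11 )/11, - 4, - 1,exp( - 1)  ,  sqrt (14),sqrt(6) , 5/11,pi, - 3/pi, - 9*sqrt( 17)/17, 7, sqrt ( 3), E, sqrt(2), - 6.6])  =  [ - 6.6,  -  6, - 4, - 9 * sqrt( 17)/17, - 1, - 3/pi , sqrt(11 ) /11, exp( - 1),5/11,sqrt(2),sqrt(3),sqrt( 6),E,pi,sqrt(14) , sqrt( 17 ), 3*sqrt (2 ), 7 ] 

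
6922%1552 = 714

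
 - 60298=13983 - 74281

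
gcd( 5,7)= 1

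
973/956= 973/956 = 1.02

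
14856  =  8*1857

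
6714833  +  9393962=16108795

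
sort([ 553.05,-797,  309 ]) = [-797, 309, 553.05] 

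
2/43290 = 1/21645 = 0.00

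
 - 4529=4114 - 8643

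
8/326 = 4/163 = 0.02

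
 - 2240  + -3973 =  - 6213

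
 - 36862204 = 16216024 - 53078228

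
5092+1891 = 6983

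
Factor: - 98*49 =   -  4802 = - 2^1 *7^4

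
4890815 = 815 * 6001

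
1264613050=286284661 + 978328389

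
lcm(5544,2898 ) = 127512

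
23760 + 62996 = 86756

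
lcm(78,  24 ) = 312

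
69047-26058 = 42989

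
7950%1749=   954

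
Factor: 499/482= 2^( - 1 )*241^( - 1)*499^1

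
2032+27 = 2059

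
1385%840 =545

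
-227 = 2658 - 2885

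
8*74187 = 593496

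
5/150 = 1/30  =  0.03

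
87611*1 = 87611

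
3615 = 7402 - 3787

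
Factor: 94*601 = 56494 =2^1*47^1 * 601^1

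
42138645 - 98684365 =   -  56545720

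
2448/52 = 47+ 1/13 = 47.08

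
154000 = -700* (-220 ) 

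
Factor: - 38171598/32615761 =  - 2^1*3^1 *19^ ( - 1)*29^1*219377^1*1716619^( - 1)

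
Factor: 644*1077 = 693588= 2^2 * 3^1*7^1  *23^1*359^1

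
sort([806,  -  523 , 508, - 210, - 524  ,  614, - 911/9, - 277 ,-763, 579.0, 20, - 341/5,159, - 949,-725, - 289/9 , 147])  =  [ - 949, - 763, - 725 , - 524, - 523,  -  277, - 210, - 911/9, - 341/5, - 289/9, 20 , 147, 159,508,579.0, 614,806]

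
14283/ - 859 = - 17 + 320/859 = - 16.63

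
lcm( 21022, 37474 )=861902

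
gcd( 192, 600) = 24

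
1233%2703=1233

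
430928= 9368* 46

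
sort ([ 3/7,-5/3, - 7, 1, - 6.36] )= [-7, - 6.36, - 5/3, 3/7 , 1]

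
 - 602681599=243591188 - 846272787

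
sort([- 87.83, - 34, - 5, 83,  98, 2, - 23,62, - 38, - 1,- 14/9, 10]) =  [ - 87.83, - 38, - 34,-23, - 5,  -  14/9,-1 , 2, 10,  62, 83,98]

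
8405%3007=2391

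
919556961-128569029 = 790987932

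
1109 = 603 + 506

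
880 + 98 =978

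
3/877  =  3/877 = 0.00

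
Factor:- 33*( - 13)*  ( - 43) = -18447 = - 3^1*11^1* 13^1*43^1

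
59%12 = 11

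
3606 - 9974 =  - 6368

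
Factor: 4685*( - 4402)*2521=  - 51991515770 = - 2^1*5^1 *31^1*71^1*937^1*2521^1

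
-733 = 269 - 1002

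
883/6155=883/6155 = 0.14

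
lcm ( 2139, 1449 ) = 44919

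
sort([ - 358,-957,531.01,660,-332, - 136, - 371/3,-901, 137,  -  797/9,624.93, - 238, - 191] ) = [ - 957, - 901, - 358,-332,-238, - 191,  -  136, - 371/3 , - 797/9, 137, 531.01,624.93,660 ] 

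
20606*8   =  164848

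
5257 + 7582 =12839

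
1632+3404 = 5036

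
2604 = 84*31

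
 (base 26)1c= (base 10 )38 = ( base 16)26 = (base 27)1B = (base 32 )16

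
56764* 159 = 9025476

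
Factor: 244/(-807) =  - 2^2 * 3^ ( - 1) * 61^1*269^ ( - 1 ) 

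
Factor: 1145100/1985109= 2^2*5^2 * 7^( - 1 ) * 11^1*347^1 *94529^( - 1 ) = 381700/661703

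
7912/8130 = 3956/4065 = 0.97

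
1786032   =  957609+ 828423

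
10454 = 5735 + 4719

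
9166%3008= 142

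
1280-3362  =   - 2082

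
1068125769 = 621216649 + 446909120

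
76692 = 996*77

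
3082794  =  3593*858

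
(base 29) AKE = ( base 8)21454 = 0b10001100101100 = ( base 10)9004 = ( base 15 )2a04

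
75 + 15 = 90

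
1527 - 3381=-1854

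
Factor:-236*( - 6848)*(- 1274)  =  - 2^9*7^2*13^1*59^1*107^1= - 2058947072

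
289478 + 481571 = 771049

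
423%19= 5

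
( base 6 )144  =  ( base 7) 121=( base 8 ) 100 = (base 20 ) 34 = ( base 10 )64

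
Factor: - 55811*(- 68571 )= 3^2*7^2*17^1*19^1 * 67^1*401^1= 3827016081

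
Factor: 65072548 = 2^2*16268137^1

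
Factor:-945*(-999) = 944055 =3^6*5^1*7^1* 37^1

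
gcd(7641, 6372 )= 27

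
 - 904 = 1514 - 2418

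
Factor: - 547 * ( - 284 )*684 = 106258032 = 2^4*3^2*19^1 * 71^1*547^1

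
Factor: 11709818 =2^1*5854909^1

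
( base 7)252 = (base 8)207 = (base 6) 343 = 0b10000111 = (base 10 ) 135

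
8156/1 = 8156= 8156.00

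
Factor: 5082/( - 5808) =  - 7/8 = - 2^(-3) * 7^1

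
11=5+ 6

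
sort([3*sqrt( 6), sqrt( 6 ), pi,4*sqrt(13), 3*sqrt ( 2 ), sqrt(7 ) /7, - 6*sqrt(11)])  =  [ - 6*sqrt ( 11), sqrt( 7)/7,sqrt(6), pi, 3*sqrt(2 ), 3 * sqrt( 6),  4 *sqrt (13) ]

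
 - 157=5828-5985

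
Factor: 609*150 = 91350 = 2^1*3^2 * 5^2*7^1*29^1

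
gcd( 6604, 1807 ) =13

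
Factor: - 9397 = - 9397^1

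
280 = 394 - 114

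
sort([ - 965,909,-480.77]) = [-965 ,- 480.77, 909 ]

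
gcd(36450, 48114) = 1458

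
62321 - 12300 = 50021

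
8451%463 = 117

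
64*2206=141184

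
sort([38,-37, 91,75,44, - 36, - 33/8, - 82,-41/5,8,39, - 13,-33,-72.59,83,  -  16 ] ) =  [ - 82, - 72.59, - 37, - 36, - 33, - 16, - 13, - 41/5,  -  33/8,8, 38,39 , 44 , 75,83,91 ] 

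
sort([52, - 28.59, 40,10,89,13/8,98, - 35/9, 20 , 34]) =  [ - 28.59, - 35/9, 13/8,10,20,34,40, 52, 89,98 ]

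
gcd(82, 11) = 1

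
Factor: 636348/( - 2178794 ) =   -  318174/1089397 = -2^1 * 3^1*19^1* 2791^1 * 1089397^(- 1)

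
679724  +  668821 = 1348545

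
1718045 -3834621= -2116576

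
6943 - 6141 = 802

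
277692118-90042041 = 187650077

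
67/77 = 67/77= 0.87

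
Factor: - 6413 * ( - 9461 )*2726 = 2^1 * 11^2*29^1*47^1 * 53^1*9461^1 = 165395669318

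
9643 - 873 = 8770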